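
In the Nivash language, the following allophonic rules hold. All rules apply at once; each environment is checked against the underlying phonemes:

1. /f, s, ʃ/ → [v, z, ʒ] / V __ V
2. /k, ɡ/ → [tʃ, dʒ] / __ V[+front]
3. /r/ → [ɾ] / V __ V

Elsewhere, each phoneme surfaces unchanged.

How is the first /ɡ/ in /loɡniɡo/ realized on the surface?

[ɡ]

/ɡ/ (between /o/ and /n/) is in the target of rule 2 but the environment (before a front vowel) is not met → [ɡ].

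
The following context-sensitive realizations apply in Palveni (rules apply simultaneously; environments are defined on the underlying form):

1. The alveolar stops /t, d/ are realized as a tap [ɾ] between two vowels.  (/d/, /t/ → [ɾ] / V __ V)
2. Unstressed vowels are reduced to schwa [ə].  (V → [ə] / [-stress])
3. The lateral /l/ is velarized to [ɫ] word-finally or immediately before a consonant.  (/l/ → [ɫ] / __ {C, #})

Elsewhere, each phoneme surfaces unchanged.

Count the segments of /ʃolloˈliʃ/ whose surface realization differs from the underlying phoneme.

Segments that undergo a rule: /o/ → [ə] (rule 2); /l/ → [ɫ] (rule 3); /o/ → [ə] (rule 2).
All other segments surface unchanged.

3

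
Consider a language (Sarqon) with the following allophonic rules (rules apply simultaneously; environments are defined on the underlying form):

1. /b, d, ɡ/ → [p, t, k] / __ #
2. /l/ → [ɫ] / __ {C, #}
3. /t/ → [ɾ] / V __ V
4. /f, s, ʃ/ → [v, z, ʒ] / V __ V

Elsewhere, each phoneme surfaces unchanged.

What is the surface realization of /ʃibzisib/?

[ʃibzizip]

/ʃ/ — word-initial; rule 4 does not apply here → [ʃ].
/i/ (between /ʃ/ and /b/) is unaffected → [i].
/b/ (between /i/ and /z/): rule 1 targets it, but not word-finally → unchanged [b].
/z/ — not in any rule's target class → [z].
/i/ stays [i].
/s/ — between /i/ and /i/, between two vowels — surfaces as [z] (rule 4).
/i/ — not in any rule's target class → [i].
/b/ (word-final): word-finally, so rule 1 applies → [p].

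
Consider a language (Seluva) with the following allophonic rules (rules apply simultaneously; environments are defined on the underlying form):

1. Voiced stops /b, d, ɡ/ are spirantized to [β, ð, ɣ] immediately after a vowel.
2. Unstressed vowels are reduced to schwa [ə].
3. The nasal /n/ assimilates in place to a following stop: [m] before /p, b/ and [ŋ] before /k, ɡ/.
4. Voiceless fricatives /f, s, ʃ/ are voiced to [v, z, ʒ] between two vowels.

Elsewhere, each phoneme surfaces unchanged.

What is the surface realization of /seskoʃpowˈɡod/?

/s/ (word-initial) is in the target of rule 4 but the environment (between two vowels) is not met → [s].
/e/ meets the environment for rule 2 (in an unstressed syllable) → [ə].
/s/ (between /e/ and /k/): rule 4 targets it, but not between two vowels → unchanged [s].
/o/ — between /k/ and /ʃ/, in an unstressed syllable — surfaces as [ə] (rule 2).
/ʃ/ — between /o/ and /p/; rule 4 does not apply here → [ʃ].
/o/ (between /p/ and /w/): in an unstressed syllable, so rule 2 applies → [ə].
/ɡ/ — between /w/ and /o/; rule 1 does not apply here → [ɡ].
/o/ (between /ɡ/ and /d/): rule 2 targets it, but not in an unstressed syllable → unchanged [o].
Rule 1 applies to /d/ (word-final: immediately after a vowel) → [ð].

[səskəʃpəwˈɡoð]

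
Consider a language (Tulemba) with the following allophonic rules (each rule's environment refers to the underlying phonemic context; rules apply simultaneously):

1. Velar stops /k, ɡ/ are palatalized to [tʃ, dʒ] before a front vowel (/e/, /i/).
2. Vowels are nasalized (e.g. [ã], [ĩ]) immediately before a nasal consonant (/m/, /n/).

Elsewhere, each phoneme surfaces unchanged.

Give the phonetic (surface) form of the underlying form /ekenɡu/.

[etʃẽnɡu]

/e/ (word-initial) fails the environment for rule 2, so it stays [e].
/k/ — between /e/ and /e/, before a front vowel — surfaces as [tʃ] (rule 1).
/e/ (between /k/ and /n/): before a nasal consonant, so rule 2 applies → [ẽ].
/ɡ/ (between /n/ and /u/): rule 1 targets it, but not before a front vowel → unchanged [ɡ].
/u/ (word-final) fails the environment for rule 2, so it stays [u].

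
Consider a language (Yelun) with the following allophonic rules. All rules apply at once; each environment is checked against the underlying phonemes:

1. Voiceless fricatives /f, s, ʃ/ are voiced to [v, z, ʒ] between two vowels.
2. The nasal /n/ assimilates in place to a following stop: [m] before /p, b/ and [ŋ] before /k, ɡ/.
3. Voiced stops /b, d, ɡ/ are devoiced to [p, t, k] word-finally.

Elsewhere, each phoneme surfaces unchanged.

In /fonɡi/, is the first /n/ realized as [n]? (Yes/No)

No

/n/ meets the environment for rule 2 (before a labial or velar stop) → [ŋ].
The actual realization is [ŋ], not [n].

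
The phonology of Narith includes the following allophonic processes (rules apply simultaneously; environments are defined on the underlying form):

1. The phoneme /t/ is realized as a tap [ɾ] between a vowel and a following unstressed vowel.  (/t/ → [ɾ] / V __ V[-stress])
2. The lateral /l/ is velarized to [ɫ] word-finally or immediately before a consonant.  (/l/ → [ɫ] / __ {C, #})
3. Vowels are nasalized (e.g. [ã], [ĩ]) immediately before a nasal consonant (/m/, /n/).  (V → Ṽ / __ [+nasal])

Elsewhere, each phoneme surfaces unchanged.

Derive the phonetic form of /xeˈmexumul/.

[xẽˈmexũmuɫ]

/e/ (between /x/ and /m/) occurs before a nasal consonant → [ẽ] by rule 3.
/e/ (between /m/ and /x/): rule 3 targets it, but not before a nasal consonant → unchanged [e].
/u/ (between /x/ and /m/): before a nasal consonant, so rule 3 applies → [ũ].
/u/ (between /m/ and /l/): rule 3 targets it, but not before a nasal consonant → unchanged [u].
/l/ (word-final) occurs word-finally or immediately before a consonant → [ɫ] by rule 2.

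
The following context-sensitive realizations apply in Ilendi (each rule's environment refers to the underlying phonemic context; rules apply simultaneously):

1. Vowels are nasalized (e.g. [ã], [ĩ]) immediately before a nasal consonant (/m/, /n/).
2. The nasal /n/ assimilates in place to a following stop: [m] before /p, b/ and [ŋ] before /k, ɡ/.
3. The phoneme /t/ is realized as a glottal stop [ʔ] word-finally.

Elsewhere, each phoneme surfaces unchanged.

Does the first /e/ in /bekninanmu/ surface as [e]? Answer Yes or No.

Yes

/e/ — between /b/ and /k/; rule 1 does not apply here → [e].
The actual realization is [e], which matches [e].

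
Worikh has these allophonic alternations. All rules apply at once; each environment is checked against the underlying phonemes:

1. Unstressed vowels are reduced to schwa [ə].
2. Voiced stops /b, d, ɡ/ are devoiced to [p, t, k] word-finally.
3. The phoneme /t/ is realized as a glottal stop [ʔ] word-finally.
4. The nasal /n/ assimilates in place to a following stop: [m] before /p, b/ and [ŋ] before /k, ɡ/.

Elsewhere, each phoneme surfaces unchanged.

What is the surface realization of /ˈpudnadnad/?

/p/ (word-initial) is unaffected → [p].
/u/ — between /p/ and /d/; rule 1 does not apply here → [u].
/d/ (between /u/ and /n/) is in the target of rule 2 but the environment (word-finally) is not met → [d].
/n/ (between /d/ and /a/): rule 4 targets it, but not before a labial or velar stop → unchanged [n].
Rule 1 applies to /a/ (between /n/ and /d/: in an unstressed syllable) → [ə].
/d/ (between /a/ and /n/) is in the target of rule 2 but the environment (word-finally) is not met → [d].
/n/ (between /d/ and /a/) is in the target of rule 4 but the environment (before a labial or velar stop) is not met → [n].
/a/ — between /n/ and /d/, in an unstressed syllable — surfaces as [ə] (rule 1).
Rule 2 applies to /d/ (word-final: word-finally) → [t].

[ˈpudnədnət]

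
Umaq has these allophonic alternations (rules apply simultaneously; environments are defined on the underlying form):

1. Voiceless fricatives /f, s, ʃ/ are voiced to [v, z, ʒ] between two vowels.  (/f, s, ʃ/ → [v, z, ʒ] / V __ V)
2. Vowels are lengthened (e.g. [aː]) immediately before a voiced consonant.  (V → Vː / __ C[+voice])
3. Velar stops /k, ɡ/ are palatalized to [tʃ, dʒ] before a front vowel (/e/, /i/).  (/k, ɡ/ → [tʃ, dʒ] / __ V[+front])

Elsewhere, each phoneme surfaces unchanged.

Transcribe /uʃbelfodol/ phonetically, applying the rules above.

/u/ (word-initial): rule 2 targets it, but not before a voiced consonant → unchanged [u].
/ʃ/ (between /u/ and /b/) is in the target of rule 1 but the environment (between two vowels) is not met → [ʃ].
/b/ — not in any rule's target class → [b].
/e/ (between /b/ and /l/) occurs before a voiced consonant → [eː] by rule 2.
/l/ — not in any rule's target class → [l].
/f/ (between /l/ and /o/) is in the target of rule 1 but the environment (between two vowels) is not met → [f].
/o/ (between /f/ and /d/): before a voiced consonant, so rule 2 applies → [oː].
/d/ stays [d].
/o/ — between /d/ and /l/, before a voiced consonant — surfaces as [oː] (rule 2).
/l/ — not in any rule's target class → [l].

[uʃbeːlfoːdoːl]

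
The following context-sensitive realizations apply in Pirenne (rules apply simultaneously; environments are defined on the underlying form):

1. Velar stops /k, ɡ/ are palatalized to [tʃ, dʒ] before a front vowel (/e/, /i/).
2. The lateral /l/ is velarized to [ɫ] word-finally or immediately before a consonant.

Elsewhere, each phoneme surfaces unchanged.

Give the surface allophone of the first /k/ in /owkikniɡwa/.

/k/ (between /w/ and /i/) occurs before a front vowel → [tʃ] by rule 1.

[tʃ]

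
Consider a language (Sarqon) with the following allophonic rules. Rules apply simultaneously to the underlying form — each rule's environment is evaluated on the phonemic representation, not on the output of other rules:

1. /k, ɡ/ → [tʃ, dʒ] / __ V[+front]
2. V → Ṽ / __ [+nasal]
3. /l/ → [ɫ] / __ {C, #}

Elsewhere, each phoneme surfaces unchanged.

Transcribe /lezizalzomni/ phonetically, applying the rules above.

[lezizaɫzõmni]

/l/ (word-initial): rule 3 targets it, but not word-finally or immediately before a consonant → unchanged [l].
/e/ — between /l/ and /z/; rule 2 does not apply here → [e].
/i/ — between /z/ and /z/; rule 2 does not apply here → [i].
/a/ (between /z/ and /l/) is in the target of rule 2 but the environment (before a nasal consonant) is not met → [a].
/l/ (between /a/ and /z/) occurs word-finally or immediately before a consonant → [ɫ] by rule 3.
/o/ — between /z/ and /m/, before a nasal consonant — surfaces as [õ] (rule 2).
/i/ (word-final): rule 2 targets it, but not before a nasal consonant → unchanged [i].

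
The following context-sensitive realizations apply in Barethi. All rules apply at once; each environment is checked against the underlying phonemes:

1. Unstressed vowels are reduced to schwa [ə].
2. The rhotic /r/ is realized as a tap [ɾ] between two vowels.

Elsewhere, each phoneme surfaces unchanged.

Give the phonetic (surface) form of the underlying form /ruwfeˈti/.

/r/ — word-initial; rule 2 does not apply here → [r].
Rule 1 applies to /u/ (between /r/ and /w/: in an unstressed syllable) → [ə].
/w/ stays [w].
/f/ (between /w/ and /e/): no rule targets it → [f].
/e/ — between /f/ and /t/, in an unstressed syllable — surfaces as [ə] (rule 1).
/t/ (between /e/ and /i/) is unaffected → [t].
/i/ (word-final) is in the target of rule 1 but the environment (in an unstressed syllable) is not met → [i].

[rəwfəˈti]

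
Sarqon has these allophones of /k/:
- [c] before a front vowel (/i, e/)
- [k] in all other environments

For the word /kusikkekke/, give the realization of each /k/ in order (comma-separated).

Occurrence 1 (position 1): no conditioning environment matches → elsewhere allophone [k].
Occurrence 2 (position 5): no conditioning environment matches → elsewhere allophone [k].
Occurrence 3 (position 6): before a front vowel → [c].
Occurrence 4 (position 8): no conditioning environment matches → elsewhere allophone [k].
Occurrence 5 (position 9): before a front vowel → [c].

[k], [k], [c], [k], [c]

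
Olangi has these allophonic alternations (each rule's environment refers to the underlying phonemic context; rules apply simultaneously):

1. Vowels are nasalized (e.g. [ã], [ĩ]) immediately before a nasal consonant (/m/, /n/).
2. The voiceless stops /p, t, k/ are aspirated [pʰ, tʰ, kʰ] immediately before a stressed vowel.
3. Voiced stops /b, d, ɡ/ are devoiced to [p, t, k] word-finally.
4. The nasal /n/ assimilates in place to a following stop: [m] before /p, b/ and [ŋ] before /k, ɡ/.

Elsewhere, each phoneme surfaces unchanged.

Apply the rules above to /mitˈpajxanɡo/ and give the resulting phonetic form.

/m/ (word-initial) is unaffected → [m].
/i/ (between /m/ and /t/): rule 1 targets it, but not before a nasal consonant → unchanged [i].
/t/ (between /i/ and /p/): rule 2 targets it, but not immediately before a stressed vowel → unchanged [t].
/p/ — between /t/ and /a/, immediately before a stressed vowel — surfaces as [pʰ] (rule 2).
/a/ (between /p/ and /j/) fails the environment for rule 1, so it stays [a].
/j/ (between /a/ and /x/): no rule targets it → [j].
/x/ (between /j/ and /a/) is unaffected → [x].
/a/ — between /x/ and /n/, before a nasal consonant — surfaces as [ã] (rule 1).
/n/ meets the environment for rule 4 (before a labial or velar stop) → [ŋ].
/ɡ/ (between /n/ and /o/) is in the target of rule 3 but the environment (word-finally) is not met → [ɡ].
/o/ (word-final) is in the target of rule 1 but the environment (before a nasal consonant) is not met → [o].

[mitˈpʰajxãŋɡo]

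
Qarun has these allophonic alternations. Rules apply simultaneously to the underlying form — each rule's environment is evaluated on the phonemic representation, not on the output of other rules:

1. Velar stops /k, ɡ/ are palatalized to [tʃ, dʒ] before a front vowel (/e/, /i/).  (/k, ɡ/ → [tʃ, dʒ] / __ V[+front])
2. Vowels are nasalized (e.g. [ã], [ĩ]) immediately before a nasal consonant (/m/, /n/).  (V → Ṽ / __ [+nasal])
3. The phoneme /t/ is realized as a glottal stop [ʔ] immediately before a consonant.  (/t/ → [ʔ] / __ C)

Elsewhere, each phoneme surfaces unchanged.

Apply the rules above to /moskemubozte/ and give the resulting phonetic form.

[mostʃẽmubozte]

/m/ stays [m].
/o/ (between /m/ and /s/): rule 2 targets it, but not before a nasal consonant → unchanged [o].
/s/ (between /o/ and /k/) is unaffected → [s].
/k/ (between /s/ and /e/) occurs before a front vowel → [tʃ] by rule 1.
/e/ meets the environment for rule 2 (before a nasal consonant) → [ẽ].
/m/ (between /e/ and /u/) is unaffected → [m].
/u/ (between /m/ and /b/) fails the environment for rule 2, so it stays [u].
/b/ — not in any rule's target class → [b].
/o/ (between /b/ and /z/) is in the target of rule 2 but the environment (before a nasal consonant) is not met → [o].
/z/ (between /o/ and /t/): no rule targets it → [z].
/t/ (between /z/ and /e/): rule 3 targets it, but not immediately before a consonant → unchanged [t].
/e/ (word-final) is in the target of rule 2 but the environment (before a nasal consonant) is not met → [e].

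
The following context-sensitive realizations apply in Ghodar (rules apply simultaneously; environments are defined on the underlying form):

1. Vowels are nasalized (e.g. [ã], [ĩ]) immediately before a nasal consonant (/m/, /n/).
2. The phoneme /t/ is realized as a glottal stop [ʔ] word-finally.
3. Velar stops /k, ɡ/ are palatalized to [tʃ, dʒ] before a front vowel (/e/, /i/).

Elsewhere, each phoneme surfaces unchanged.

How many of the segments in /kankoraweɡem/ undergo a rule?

Segments that undergo a rule: /a/ → [ã] (rule 1); /ɡ/ → [dʒ] (rule 3); /e/ → [ẽ] (rule 1).
All other segments surface unchanged.

3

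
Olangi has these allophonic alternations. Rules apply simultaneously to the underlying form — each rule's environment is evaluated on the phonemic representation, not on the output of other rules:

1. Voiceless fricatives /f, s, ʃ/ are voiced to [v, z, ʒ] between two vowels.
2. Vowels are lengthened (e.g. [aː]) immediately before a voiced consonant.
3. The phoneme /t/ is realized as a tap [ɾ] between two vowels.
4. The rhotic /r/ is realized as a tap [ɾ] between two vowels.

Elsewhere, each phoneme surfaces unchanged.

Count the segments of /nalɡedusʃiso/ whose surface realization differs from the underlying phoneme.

3

Segments that undergo a rule: /a/ → [aː] (rule 2); /e/ → [eː] (rule 2); /s/ → [z] (rule 1).
All other segments surface unchanged.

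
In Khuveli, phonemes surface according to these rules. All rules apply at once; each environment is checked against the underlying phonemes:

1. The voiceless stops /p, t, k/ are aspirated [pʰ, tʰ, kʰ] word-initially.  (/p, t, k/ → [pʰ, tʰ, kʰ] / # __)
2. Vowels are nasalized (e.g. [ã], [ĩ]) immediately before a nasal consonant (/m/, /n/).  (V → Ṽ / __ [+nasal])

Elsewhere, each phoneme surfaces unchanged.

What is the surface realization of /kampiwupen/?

/k/ (word-initial) occurs word-initially → [kʰ] by rule 1.
/a/ (between /k/ and /m/): before a nasal consonant, so rule 2 applies → [ã].
/m/ (between /a/ and /p/) is unaffected → [m].
/p/ (between /m/ and /i/) is in the target of rule 1 but the environment (word-initially) is not met → [p].
/i/ (between /p/ and /w/): rule 2 targets it, but not before a nasal consonant → unchanged [i].
/w/ stays [w].
/u/ (between /w/ and /p/): rule 2 targets it, but not before a nasal consonant → unchanged [u].
/p/ (between /u/ and /e/) is in the target of rule 1 but the environment (word-initially) is not met → [p].
/e/ meets the environment for rule 2 (before a nasal consonant) → [ẽ].
/n/ stays [n].

[kʰãmpiwupẽn]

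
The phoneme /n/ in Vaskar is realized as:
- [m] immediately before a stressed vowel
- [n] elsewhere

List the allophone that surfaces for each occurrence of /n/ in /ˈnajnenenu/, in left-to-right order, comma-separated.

Occurrence 1 (position 1): immediately before a stressed vowel → [m].
Occurrence 2 (position 4): no conditioning environment matches → elsewhere allophone [n].
Occurrence 3 (position 6): no conditioning environment matches → elsewhere allophone [n].
Occurrence 4 (position 8): no conditioning environment matches → elsewhere allophone [n].

[m], [n], [n], [n]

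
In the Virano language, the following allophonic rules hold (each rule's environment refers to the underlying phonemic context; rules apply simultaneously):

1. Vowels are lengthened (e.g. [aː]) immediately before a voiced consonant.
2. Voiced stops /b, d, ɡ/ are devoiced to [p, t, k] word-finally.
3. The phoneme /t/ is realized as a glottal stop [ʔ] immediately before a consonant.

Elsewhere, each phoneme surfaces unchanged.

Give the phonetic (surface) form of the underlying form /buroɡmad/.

[buːroːɡmaːt]

/b/ (word-initial) is in the target of rule 2 but the environment (word-finally) is not met → [b].
/u/ — between /b/ and /r/, before a voiced consonant — surfaces as [uː] (rule 1).
/r/ (between /u/ and /o/): no rule targets it → [r].
Rule 1 applies to /o/ (between /r/ and /ɡ/: before a voiced consonant) → [oː].
/ɡ/ — between /o/ and /m/; rule 2 does not apply here → [ɡ].
/m/ (between /ɡ/ and /a/) is unaffected → [m].
/a/ meets the environment for rule 1 (before a voiced consonant) → [aː].
/d/ — word-final, word-finally — surfaces as [t] (rule 2).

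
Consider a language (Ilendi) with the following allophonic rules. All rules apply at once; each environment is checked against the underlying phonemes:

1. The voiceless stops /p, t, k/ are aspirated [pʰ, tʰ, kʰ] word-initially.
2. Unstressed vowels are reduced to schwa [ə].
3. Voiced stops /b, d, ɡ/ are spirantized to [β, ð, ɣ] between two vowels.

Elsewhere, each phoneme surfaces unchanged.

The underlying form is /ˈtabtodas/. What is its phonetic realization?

[ˈtʰabtəðəs]

/t/ (word-initial): word-initially, so rule 1 applies → [tʰ].
/a/ (between /t/ and /b/) is in the target of rule 2 but the environment (in an unstressed syllable) is not met → [a].
/b/ (between /a/ and /t/) is in the target of rule 3 but the environment (between two vowels) is not met → [b].
/t/ — between /b/ and /o/; rule 1 does not apply here → [t].
Rule 2 applies to /o/ (between /t/ and /d/: in an unstressed syllable) → [ə].
/d/ (between /o/ and /a/): between two vowels, so rule 3 applies → [ð].
/a/ meets the environment for rule 2 (in an unstressed syllable) → [ə].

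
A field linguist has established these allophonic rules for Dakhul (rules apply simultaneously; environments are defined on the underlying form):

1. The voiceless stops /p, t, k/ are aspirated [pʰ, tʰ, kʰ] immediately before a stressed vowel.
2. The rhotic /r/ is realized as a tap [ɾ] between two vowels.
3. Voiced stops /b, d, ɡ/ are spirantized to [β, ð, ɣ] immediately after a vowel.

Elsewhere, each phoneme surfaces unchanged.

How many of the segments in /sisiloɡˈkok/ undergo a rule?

2

Segments that undergo a rule: /ɡ/ → [ɣ] (rule 3); /k/ → [kʰ] (rule 1).
All other segments surface unchanged.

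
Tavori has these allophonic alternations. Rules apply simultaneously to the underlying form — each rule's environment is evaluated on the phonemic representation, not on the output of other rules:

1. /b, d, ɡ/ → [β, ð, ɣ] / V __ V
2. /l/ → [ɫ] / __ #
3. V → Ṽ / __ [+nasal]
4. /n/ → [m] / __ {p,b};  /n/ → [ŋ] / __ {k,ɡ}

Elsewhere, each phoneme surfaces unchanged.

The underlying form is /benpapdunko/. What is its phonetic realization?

/b/ (word-initial): rule 1 targets it, but not between two vowels → unchanged [b].
/e/ (between /b/ and /n/): before a nasal consonant, so rule 3 applies → [ẽ].
/n/ (between /e/ and /p/): before a labial or velar stop, so rule 4 applies → [m].
/a/ (between /p/ and /p/) is in the target of rule 3 but the environment (before a nasal consonant) is not met → [a].
/d/ (between /p/ and /u/): rule 1 targets it, but not between two vowels → unchanged [d].
/u/ meets the environment for rule 3 (before a nasal consonant) → [ũ].
/n/ (between /u/ and /k/) occurs before a labial or velar stop → [ŋ] by rule 4.
/o/ (word-final): rule 3 targets it, but not before a nasal consonant → unchanged [o].

[bẽmpapdũŋko]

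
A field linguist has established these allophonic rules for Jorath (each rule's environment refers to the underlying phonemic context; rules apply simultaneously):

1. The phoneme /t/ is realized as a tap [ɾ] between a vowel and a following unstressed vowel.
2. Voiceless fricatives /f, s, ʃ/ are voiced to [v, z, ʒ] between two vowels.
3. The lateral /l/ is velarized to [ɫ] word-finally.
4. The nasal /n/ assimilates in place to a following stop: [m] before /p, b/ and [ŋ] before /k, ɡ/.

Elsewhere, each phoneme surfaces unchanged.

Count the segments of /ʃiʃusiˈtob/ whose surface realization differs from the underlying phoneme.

2

Segments that undergo a rule: /ʃ/ → [ʒ] (rule 2); /s/ → [z] (rule 2).
All other segments surface unchanged.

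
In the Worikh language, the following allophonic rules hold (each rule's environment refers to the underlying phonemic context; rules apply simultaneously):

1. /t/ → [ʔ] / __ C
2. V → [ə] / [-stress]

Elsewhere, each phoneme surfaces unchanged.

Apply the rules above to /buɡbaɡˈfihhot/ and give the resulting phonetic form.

[bəɡbəɡˈfihhət]

/b/ — not in any rule's target class → [b].
/u/ meets the environment for rule 2 (in an unstressed syllable) → [ə].
/ɡ/ stays [ɡ].
/b/ (between /ɡ/ and /a/): no rule targets it → [b].
/a/ — between /b/ and /ɡ/, in an unstressed syllable — surfaces as [ə] (rule 2).
/ɡ/ (between /a/ and /f/) is unaffected → [ɡ].
/f/ (between /ɡ/ and /i/): no rule targets it → [f].
/i/ — between /f/ and /h/; rule 2 does not apply here → [i].
/h/ (between /i/ and /h/) is unaffected → [h].
/h/ — not in any rule's target class → [h].
/o/ (between /h/ and /t/) occurs in an unstressed syllable → [ə] by rule 2.
/t/ — word-final; rule 1 does not apply here → [t].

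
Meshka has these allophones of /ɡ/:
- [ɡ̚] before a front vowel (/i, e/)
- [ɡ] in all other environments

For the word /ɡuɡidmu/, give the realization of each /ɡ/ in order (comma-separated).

Occurrence 1 (position 1): no conditioning environment matches → elsewhere allophone [ɡ].
Occurrence 2 (position 3): before a front vowel (/i, e/) → [ɡ̚].

[ɡ], [ɡ̚]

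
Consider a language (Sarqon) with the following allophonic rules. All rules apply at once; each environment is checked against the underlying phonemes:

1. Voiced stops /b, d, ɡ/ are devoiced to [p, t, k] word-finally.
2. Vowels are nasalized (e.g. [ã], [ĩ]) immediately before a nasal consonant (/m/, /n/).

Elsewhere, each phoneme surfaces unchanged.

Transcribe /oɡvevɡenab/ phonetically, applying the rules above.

/o/ (word-initial) fails the environment for rule 2, so it stays [o].
/ɡ/ — between /o/ and /v/; rule 1 does not apply here → [ɡ].
/e/ (between /v/ and /v/): rule 2 targets it, but not before a nasal consonant → unchanged [e].
/ɡ/ (between /v/ and /e/) is in the target of rule 1 but the environment (word-finally) is not met → [ɡ].
/e/ (between /ɡ/ and /n/) occurs before a nasal consonant → [ẽ] by rule 2.
/a/ — between /n/ and /b/; rule 2 does not apply here → [a].
/b/ meets the environment for rule 1 (word-finally) → [p].

[oɡvevɡẽnap]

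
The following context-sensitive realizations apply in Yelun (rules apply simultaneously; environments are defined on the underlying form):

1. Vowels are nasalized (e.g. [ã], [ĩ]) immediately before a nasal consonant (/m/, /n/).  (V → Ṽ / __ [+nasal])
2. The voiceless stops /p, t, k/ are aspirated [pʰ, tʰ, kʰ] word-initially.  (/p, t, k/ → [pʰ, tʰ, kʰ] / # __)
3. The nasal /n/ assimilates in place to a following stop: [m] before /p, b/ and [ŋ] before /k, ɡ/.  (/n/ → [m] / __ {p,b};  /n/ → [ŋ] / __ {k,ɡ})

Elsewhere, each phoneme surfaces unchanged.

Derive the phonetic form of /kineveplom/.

/k/ (word-initial) occurs word-initially → [kʰ] by rule 2.
/i/ — between /k/ and /n/, before a nasal consonant — surfaces as [ĩ] (rule 1).
/n/ (between /i/ and /e/) is in the target of rule 3 but the environment (before a labial or velar stop) is not met → [n].
/e/ (between /n/ and /v/) fails the environment for rule 1, so it stays [e].
/v/ stays [v].
/e/ (between /v/ and /p/) is in the target of rule 1 but the environment (before a nasal consonant) is not met → [e].
/p/ — between /e/ and /l/; rule 2 does not apply here → [p].
/l/ — not in any rule's target class → [l].
/o/ (between /l/ and /m/) occurs before a nasal consonant → [õ] by rule 1.
/m/ (word-final): no rule targets it → [m].

[kʰĩneveplõm]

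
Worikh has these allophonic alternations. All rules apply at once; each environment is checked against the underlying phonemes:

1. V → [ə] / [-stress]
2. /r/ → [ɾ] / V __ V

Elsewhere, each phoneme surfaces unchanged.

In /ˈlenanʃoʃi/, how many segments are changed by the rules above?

Segments that undergo a rule: /a/ → [ə] (rule 1); /o/ → [ə] (rule 1); /i/ → [ə] (rule 1).
All other segments surface unchanged.

3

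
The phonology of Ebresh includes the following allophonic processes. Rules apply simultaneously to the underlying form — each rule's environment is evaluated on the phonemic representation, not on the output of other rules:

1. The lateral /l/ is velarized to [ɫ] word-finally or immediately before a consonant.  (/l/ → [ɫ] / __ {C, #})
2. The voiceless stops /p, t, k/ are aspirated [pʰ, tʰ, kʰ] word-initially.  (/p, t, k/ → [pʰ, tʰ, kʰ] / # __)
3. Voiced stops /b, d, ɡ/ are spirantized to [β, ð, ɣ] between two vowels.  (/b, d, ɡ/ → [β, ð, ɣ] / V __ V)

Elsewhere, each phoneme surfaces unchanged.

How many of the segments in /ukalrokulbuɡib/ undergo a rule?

Segments that undergo a rule: /l/ → [ɫ] (rule 1); /l/ → [ɫ] (rule 1); /ɡ/ → [ɣ] (rule 3).
All other segments surface unchanged.

3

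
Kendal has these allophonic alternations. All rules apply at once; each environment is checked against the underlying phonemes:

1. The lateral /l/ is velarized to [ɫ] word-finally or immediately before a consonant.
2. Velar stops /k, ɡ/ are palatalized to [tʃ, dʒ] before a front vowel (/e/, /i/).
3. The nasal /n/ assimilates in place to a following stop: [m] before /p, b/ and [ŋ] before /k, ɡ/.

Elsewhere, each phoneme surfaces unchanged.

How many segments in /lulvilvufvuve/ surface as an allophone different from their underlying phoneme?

2

Segments that undergo a rule: /l/ → [ɫ] (rule 1); /l/ → [ɫ] (rule 1).
All other segments surface unchanged.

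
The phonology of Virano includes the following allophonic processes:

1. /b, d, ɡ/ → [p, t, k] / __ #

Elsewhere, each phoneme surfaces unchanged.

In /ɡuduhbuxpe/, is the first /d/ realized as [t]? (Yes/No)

No

/d/ (between /u/ and /u/) is in the target of rule 1 but the environment (word-finally) is not met → [d].
The actual realization is [d], not [t].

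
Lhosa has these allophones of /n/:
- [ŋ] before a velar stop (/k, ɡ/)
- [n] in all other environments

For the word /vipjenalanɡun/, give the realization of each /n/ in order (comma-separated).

[n], [ŋ], [n]

Occurrence 1 (position 6): no conditioning environment matches → elsewhere allophone [n].
Occurrence 2 (position 10): before a velar stop → [ŋ].
Occurrence 3 (position 13): no conditioning environment matches → elsewhere allophone [n].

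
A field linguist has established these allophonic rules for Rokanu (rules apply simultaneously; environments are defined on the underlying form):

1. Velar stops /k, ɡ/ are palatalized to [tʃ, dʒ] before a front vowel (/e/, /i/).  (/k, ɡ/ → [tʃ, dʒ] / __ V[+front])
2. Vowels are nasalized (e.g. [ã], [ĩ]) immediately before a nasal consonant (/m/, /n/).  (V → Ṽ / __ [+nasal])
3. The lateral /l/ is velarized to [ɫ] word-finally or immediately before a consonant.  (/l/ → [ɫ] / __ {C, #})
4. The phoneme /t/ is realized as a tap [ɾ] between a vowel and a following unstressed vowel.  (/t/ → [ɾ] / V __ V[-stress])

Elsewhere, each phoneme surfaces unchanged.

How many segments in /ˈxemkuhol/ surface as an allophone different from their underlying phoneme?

2

Segments that undergo a rule: /e/ → [ẽ] (rule 2); /l/ → [ɫ] (rule 3).
All other segments surface unchanged.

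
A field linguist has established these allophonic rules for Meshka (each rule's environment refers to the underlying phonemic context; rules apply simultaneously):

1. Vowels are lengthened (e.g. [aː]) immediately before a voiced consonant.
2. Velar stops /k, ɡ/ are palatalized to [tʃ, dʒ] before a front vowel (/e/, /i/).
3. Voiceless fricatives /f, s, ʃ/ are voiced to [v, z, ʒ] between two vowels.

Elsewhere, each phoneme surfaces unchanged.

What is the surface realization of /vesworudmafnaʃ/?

/v/ (word-initial) is unaffected → [v].
/e/ (between /v/ and /s/) is in the target of rule 1 but the environment (before a voiced consonant) is not met → [e].
/s/ (between /e/ and /w/) fails the environment for rule 3, so it stays [s].
/w/ (between /s/ and /o/): no rule targets it → [w].
/o/ (between /w/ and /r/): before a voiced consonant, so rule 1 applies → [oː].
/r/ (between /o/ and /u/): no rule targets it → [r].
/u/ meets the environment for rule 1 (before a voiced consonant) → [uː].
/d/ — not in any rule's target class → [d].
/m/ (between /d/ and /a/) is unaffected → [m].
/a/ (between /m/ and /f/) fails the environment for rule 1, so it stays [a].
/f/ (between /a/ and /n/) is in the target of rule 3 but the environment (between two vowels) is not met → [f].
/n/ stays [n].
/a/ (between /n/ and /ʃ/) fails the environment for rule 1, so it stays [a].
/ʃ/ (word-final) fails the environment for rule 3, so it stays [ʃ].

[veswoːruːdmafnaʃ]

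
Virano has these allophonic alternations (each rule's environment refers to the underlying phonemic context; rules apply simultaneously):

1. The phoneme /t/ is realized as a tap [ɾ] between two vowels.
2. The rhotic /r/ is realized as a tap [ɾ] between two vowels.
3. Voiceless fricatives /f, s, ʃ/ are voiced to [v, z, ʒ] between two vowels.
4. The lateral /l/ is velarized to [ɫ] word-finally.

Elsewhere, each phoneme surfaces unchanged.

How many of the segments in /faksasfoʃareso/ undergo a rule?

Segments that undergo a rule: /ʃ/ → [ʒ] (rule 3); /r/ → [ɾ] (rule 2); /s/ → [z] (rule 3).
All other segments surface unchanged.

3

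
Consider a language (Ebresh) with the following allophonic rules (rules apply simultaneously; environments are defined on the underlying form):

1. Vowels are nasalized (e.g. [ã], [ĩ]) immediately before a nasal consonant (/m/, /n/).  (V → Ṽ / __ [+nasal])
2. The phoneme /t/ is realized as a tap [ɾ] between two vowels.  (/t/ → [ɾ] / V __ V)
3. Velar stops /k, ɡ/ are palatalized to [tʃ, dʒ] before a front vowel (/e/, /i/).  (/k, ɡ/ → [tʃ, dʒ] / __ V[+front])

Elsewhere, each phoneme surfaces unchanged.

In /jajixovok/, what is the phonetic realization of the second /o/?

[o]

/o/ (between /v/ and /k/) fails the environment for rule 1, so it stays [o].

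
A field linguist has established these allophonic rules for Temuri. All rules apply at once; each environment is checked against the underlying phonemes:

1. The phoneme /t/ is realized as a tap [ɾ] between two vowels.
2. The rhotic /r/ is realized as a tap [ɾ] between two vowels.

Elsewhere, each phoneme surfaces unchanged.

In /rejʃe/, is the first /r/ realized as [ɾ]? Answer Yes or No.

/r/ (word-initial) fails the environment for rule 2, so it stays [r].
The actual realization is [r], not [ɾ].

No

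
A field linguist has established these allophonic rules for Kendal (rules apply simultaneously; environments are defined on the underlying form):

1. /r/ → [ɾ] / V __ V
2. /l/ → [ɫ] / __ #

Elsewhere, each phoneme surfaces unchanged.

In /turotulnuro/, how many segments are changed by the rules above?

Segments that undergo a rule: /r/ → [ɾ] (rule 1); /r/ → [ɾ] (rule 1).
All other segments surface unchanged.

2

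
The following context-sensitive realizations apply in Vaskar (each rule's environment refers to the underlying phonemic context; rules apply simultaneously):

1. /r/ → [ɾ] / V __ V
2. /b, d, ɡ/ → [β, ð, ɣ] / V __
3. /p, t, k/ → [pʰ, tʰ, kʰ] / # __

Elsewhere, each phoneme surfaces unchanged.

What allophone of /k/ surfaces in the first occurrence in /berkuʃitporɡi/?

/k/ (between /r/ and /u/) fails the environment for rule 3, so it stays [k].

[k]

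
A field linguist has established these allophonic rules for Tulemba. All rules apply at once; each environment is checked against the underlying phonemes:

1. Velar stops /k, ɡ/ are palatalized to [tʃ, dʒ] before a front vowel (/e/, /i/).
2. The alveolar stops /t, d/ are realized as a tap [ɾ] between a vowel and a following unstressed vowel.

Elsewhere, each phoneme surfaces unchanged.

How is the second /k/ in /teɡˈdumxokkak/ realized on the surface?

[k]

/k/ — between /k/ and /a/; rule 1 does not apply here → [k].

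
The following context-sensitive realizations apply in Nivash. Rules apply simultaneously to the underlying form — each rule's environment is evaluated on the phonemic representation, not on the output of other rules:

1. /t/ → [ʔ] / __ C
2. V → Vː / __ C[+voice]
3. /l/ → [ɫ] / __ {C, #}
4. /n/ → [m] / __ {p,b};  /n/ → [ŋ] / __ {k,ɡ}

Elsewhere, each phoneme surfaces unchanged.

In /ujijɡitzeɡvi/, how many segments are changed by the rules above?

Segments that undergo a rule: /u/ → [uː] (rule 2); /i/ → [iː] (rule 2); /t/ → [ʔ] (rule 1); /e/ → [eː] (rule 2).
All other segments surface unchanged.

4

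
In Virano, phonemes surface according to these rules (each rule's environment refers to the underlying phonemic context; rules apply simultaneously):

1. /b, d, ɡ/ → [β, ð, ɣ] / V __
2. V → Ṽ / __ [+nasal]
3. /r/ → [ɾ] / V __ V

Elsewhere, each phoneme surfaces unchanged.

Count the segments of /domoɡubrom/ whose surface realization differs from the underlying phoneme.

4

Segments that undergo a rule: /o/ → [õ] (rule 2); /ɡ/ → [ɣ] (rule 1); /b/ → [β] (rule 1); /o/ → [õ] (rule 2).
All other segments surface unchanged.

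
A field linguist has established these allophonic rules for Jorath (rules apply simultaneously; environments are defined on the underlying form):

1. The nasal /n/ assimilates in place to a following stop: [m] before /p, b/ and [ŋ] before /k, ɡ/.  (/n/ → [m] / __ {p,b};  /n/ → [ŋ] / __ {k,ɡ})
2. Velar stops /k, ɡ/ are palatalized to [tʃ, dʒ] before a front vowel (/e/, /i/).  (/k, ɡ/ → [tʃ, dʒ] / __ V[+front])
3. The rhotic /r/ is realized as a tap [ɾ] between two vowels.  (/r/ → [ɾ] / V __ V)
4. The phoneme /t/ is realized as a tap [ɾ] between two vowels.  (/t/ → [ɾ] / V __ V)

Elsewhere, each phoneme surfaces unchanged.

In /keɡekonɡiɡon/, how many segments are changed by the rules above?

Segments that undergo a rule: /k/ → [tʃ] (rule 2); /ɡ/ → [dʒ] (rule 2); /n/ → [ŋ] (rule 1); /ɡ/ → [dʒ] (rule 2).
All other segments surface unchanged.

4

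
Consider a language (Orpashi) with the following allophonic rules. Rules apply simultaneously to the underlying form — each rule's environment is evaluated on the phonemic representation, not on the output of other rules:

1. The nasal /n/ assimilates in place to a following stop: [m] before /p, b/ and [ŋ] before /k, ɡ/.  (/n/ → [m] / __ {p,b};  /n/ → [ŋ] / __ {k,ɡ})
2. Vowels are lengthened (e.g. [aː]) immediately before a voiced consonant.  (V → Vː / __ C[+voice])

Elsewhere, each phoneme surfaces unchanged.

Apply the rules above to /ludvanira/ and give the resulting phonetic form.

[luːdvaːniːra]

/l/ stays [l].
/u/ (between /l/ and /d/): before a voiced consonant, so rule 2 applies → [uː].
/d/ — not in any rule's target class → [d].
/v/ (between /d/ and /a/): no rule targets it → [v].
Rule 2 applies to /a/ (between /v/ and /n/: before a voiced consonant) → [aː].
/n/ (between /a/ and /i/) fails the environment for rule 1, so it stays [n].
/i/ — between /n/ and /r/, before a voiced consonant — surfaces as [iː] (rule 2).
/r/ — not in any rule's target class → [r].
/a/ — word-final; rule 2 does not apply here → [a].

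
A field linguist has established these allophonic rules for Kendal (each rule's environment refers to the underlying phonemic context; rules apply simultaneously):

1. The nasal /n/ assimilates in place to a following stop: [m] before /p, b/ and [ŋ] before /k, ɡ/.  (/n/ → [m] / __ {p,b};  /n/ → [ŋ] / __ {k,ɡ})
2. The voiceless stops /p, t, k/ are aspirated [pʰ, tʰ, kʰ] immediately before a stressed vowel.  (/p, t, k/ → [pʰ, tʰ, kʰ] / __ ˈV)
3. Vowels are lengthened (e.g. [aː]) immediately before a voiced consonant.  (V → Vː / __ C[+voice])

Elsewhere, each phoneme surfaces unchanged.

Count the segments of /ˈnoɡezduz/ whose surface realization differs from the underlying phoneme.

Segments that undergo a rule: /o/ → [oː] (rule 3); /e/ → [eː] (rule 3); /u/ → [uː] (rule 3).
All other segments surface unchanged.

3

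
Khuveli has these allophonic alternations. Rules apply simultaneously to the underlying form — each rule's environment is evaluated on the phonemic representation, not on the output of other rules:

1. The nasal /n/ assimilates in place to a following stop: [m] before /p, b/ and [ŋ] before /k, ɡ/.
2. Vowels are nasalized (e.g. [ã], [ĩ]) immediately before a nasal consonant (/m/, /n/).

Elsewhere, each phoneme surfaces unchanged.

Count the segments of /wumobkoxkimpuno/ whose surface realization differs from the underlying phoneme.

3

Segments that undergo a rule: /u/ → [ũ] (rule 2); /i/ → [ĩ] (rule 2); /u/ → [ũ] (rule 2).
All other segments surface unchanged.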